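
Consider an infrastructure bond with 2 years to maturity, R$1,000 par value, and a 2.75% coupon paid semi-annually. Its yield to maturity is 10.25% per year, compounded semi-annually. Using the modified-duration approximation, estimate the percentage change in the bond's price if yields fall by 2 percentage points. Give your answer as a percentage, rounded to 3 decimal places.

+3.722%

Periodic yield y = 0.05125. Modified duration first:
  t   CF        PV=CF/(1+0.05125)^t    t·PV
  1        13.75        13.0797        13.0797
  2        13.75        12.4420        24.8840
  3        13.75        11.8354        35.5063
  4     1,013.75       830.0549     3,320.2197
  Σ                    867.4121     3,393.6897
P = 867.4121; D_Mac = 3.91243 half-year periods = 1.95622 yrs; D_mod = 1.95622/(1+0.05125) = 1.86085 yrs.
ΔP/P ≈ -D_mod · Δy = -1.86085 × (-0.02) = +0.037217 = +3.7217%.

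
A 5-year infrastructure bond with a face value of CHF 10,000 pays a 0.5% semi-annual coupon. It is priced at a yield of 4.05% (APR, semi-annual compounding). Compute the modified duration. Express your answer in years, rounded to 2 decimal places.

4.84 years

Periodic yield y = 0.02025. First find Macaulay duration:
  t   CF        PV=CF/(1+0.02025)^t    t·PV
  1        25.00        24.5038        24.5038
  2        25.00        24.0174        48.0349
  3        25.00        23.5407        70.6222
  4        25.00        23.0735        92.2940
  5        25.00        22.6155       113.0777
  6        25.00        22.1667       133.0000
  7        25.00        21.7267       152.0869
  8        25.00        21.2955       170.3637
  9        25.00        20.8728       187.8551
  10   10,025.00     8,203.8620    82,038.6201
  Σ                  8,407.6747    83,030.4585
P = 8,407.6747; Macaulay duration = 83,030.4585 / 8,407.6747 = 9.87556 half-year periods = 4.93778 years.
Modified duration = D_Mac / (1 + y) = 4.93778 / 1.02025 = 4.83977 years.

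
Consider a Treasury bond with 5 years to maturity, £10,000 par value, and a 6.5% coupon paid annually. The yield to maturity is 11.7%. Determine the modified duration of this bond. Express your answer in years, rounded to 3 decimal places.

3.898 years

Periodic yield y = 0.117. First find Macaulay duration:
  t   CF        PV=CF/(1+0.117)^t    t·PV
  1       650.00       581.9158       581.9158
  2       650.00       520.9632     1,041.9263
  3       650.00       466.3949     1,399.1848
  4       650.00       417.5425     1,670.1699
  5    10,650.00     6,124.6848    30,623.4239
  Σ                  8,111.5012    35,316.6208
P = 8,111.5012; Macaulay duration = 35,316.6208 / 8,111.5012 = 4.35389 years.
Modified duration = D_Mac / (1 + y) = 4.35389 / 1.117 = 3.89785 years.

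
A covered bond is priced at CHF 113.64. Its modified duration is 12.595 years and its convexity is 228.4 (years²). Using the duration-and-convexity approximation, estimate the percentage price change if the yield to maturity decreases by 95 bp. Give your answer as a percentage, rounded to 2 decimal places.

+13.00%

Duration effect: -D_mod·Δy = -12.595 × (-0.0095) = +0.1196525
Convexity effect: ½·C·(Δy)² = 0.5 × 228.4 × (-0.0095)² = +0.01030655
ΔP/P ≈ +0.1196525 + 0.01030655 = +0.12995905
= +12.995905%.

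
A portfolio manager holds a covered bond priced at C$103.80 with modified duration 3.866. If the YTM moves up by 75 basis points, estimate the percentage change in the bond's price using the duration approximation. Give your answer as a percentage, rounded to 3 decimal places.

Duration approximation: ΔP/P ≈ -D_mod · Δy = -3.866 × (+0.0075) = -0.028995.
As a percentage: -2.8995%.

-2.900%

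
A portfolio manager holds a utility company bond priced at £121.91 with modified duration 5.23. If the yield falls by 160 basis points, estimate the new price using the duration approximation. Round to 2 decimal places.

£132.11

Duration approximation: ΔP/P ≈ -D_mod · Δy = -5.23 × (-0.016) = +0.083680.
New price ≈ 121.91 × (1 + 0.083680) = 132.1114288.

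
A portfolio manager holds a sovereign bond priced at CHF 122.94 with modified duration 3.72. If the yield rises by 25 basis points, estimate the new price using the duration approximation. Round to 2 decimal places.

CHF 121.80

Duration approximation: ΔP/P ≈ -D_mod · Δy = -3.72 × (+0.0025) = -0.009300.
New price ≈ 122.94 × (1 - 0.009300) = 121.796658.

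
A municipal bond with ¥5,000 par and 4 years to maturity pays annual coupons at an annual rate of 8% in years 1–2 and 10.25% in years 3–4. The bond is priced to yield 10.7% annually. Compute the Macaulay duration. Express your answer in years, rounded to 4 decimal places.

Periodic yield y = 0.107. Discount each cash flow and weight by its year:
  t   CF        PV=CF/(1+0.107)^t    t·PV
  1       400.00       361.3369       361.3369
  2       400.00       326.4110       652.8219
  3       512.50       377.7905     1,133.3714
  4     5,512.50     3,670.7780    14,683.1120
  Σ                  4,736.3164    16,830.6423
Price P = Σ PV = 4,736.3164.
Macaulay duration = Σ(t·PV) / P = 16,830.6423 / 4,736.3164 = 3.55353 years.

3.5535 years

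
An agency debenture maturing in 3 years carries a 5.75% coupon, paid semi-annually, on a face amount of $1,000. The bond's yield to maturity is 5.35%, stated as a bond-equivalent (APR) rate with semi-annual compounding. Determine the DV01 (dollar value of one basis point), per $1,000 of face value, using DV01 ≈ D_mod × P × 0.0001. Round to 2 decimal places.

Periodic yield y = 0.02675.
  t   CF        PV=CF/(1+0.02675)^t    t·PV
  1        28.75        28.0010        28.0010
  2        28.75        27.2715        54.5429
  3        28.75        26.5610        79.6829
  4        28.75        25.8690       103.4758
  5        28.75        25.1950       125.9750
  6     1,028.75       878.0547     5,268.3283
  Σ                  1,010.9521     5,660.0059
P = 1,010.9521; D_Mac = 5.59869 half-year periods = 2.79934 yrs; D_mod = 2.72641 yrs.
DV01 ≈ 2.72641 × 1,010.9521 × 0.0001 = 0.275627.

$0.28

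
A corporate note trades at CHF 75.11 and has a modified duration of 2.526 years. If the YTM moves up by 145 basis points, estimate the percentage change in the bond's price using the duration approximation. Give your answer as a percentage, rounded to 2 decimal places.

Duration approximation: ΔP/P ≈ -D_mod · Δy = -2.526 × (+0.0145) = -0.036627.
As a percentage: -3.6627%.

-3.66%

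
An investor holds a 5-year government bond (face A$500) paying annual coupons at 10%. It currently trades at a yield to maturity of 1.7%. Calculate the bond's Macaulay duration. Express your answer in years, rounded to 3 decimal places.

Periodic yield y = 0.017. Discount each cash flow and weight by its year:
  t   CF        PV=CF/(1+0.017)^t    t·PV
  1        50.00        49.1642        49.1642
  2        50.00        48.3424        96.6848
  3        50.00        47.5343       142.6029
  4        50.00        46.7397       186.9589
  5       550.00       505.5428     2,527.7140
  Σ                    697.3234     3,003.1248
Price P = Σ PV = 697.3234.
Macaulay duration = Σ(t·PV) / P = 3,003.1248 / 697.3234 = 4.30665 years.

4.307 years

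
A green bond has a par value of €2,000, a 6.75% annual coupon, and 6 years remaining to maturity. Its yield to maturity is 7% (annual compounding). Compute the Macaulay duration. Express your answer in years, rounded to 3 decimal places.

5.122 years

Periodic yield y = 0.07. Discount each cash flow and weight by its year:
  t   CF        PV=CF/(1+0.07)^t    t·PV
  1       135.00       126.1682       126.1682
  2       135.00       117.9142       235.8285
  3       135.00       110.2002       330.6006
  4       135.00       102.9909       411.9634
  5       135.00        96.2531       481.2657
  6     2,135.00     1,422.6406     8,535.8439
  Σ                  1,976.1673    10,121.6703
Price P = Σ PV = 1,976.1673.
Macaulay duration = Σ(t·PV) / P = 10,121.6703 / 1,976.1673 = 5.12187 years.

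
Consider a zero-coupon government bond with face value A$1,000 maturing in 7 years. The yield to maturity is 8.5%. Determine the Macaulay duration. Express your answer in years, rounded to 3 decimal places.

A zero-coupon bond has a single cash flow at maturity, so its Macaulay duration equals its maturity: 7 years.

7.000 years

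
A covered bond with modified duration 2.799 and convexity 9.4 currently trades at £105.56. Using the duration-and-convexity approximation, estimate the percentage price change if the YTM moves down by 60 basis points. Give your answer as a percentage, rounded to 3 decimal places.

Duration effect: -D_mod·Δy = -2.799 × (-0.006) = +0.016794
Convexity effect: ½·C·(Δy)² = 0.5 × 9.4 × (-0.006)² = +0.0001692
ΔP/P ≈ +0.016794 + 0.0001692 = +0.0169632
= +1.69632%.

+1.696%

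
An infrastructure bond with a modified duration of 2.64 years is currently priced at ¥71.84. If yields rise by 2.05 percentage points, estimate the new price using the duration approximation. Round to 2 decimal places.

¥67.95

Duration approximation: ΔP/P ≈ -D_mod · Δy = -2.64 × (+0.0205) = -0.054120.
New price ≈ 71.84 × (1 - 0.054120) = 67.9520192.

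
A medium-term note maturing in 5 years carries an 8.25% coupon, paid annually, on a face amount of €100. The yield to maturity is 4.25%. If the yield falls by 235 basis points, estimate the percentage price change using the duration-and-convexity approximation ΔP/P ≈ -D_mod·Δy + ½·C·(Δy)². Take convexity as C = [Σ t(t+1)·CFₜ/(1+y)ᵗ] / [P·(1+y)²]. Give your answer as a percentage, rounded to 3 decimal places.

+10.447%

With y = 0.0425:
  t   CF        PV=CF/(1+0.0425)^t    t·PV        t(t+1)·PV
  1         8.25         7.9137         7.9137          15.8273
  2         8.25         7.5910        15.1821          45.5463
  3         8.25         7.2816        21.8447          87.3790
  4         8.25         6.9847        27.9389         139.6946
  5       108.25        87.9119       439.5594       2,637.3565
  Σ                    117.6829       512.4389       2,925.8038
P = 117.6829; D_Mac = 4.35440 yrs; D_mod = 4.17689 yrs; C = 22.87598.
Duration effect: -4.17689 × (-0.0235) = +0.098157
Convexity effect: 0.5 × 22.87598 × (-0.0235)² = +0.0063166
ΔP/P ≈ +0.098157 + 0.0063166 = +0.104473 = +10.4473%.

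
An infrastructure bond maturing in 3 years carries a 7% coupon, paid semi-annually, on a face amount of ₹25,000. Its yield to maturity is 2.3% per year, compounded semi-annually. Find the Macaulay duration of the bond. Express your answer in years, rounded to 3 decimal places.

Periodic yield y = 0.0115. Discount each cash flow and weight by its period:
  t   CF        PV=CF/(1+0.0115)^t    t·PV
  1       875.00       865.0519       865.0519
  2       875.00       855.2169     1,710.4338
  3       875.00       845.4937     2,536.4812
  4       875.00       835.8811     3,343.5244
  5       875.00       826.3778     4,131.8888
  6    25,875.00    24,159.3383   144,956.0300
  Σ                 28,387.3597   157,543.4101
Price P = Σ PV = 28,387.3597.
Macaulay duration = Σ(t·PV) / P = 157,543.4101 / 28,387.3597 = 5.54977 half-year periods.
In years: 5.54977 / 2 = 2.77489 years.

2.775 years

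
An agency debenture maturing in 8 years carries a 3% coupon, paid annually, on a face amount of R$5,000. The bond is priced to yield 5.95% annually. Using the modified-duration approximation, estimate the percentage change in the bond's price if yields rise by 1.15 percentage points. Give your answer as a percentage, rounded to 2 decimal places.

-7.74%

Periodic yield y = 0.0595. Modified duration first:
  t   CF        PV=CF/(1+0.0595)^t    t·PV
  1       150.00       141.5762       141.5762
  2       150.00       133.6255       267.2510
  3       150.00       126.1213       378.3638
  4       150.00       119.0385       476.1540
  5       150.00       112.3535       561.7673
  6       150.00       106.0439       636.2631
  7       150.00       100.0886       700.6201
  8     5,150.00     3,243.3927    25,947.1419
  Σ                  4,082.2401    29,109.1374
P = 4,082.2401; D_Mac = 7.13068 yrs; D_mod = 7.13068/(1+0.0595) = 6.73023 yrs.
ΔP/P ≈ -D_mod · Δy = -6.73023 × (+0.0115) = -0.077398 = -7.7398%.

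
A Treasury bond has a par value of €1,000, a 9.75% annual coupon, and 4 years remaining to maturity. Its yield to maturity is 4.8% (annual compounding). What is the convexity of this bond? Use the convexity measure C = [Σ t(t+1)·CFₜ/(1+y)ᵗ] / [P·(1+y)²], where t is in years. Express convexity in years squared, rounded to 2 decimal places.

With y = 0.048:
  t   CF        PV=CF/(1+0.048)^t    t·PV        t(t+1)·PV
  1        97.50        93.0344        93.0344         186.0687
  2        97.50        88.7732       177.5465         532.6394
  3        97.50        84.7073       254.1219       1,016.4874
  4     1,097.50       909.8282     3,639.3128      18,196.5642
  Σ                  1,176.3431     4,164.0155      19,931.7597
P = 1,176.3431.
Convexity = Σ t(t+1)·PV / [P·(1+y)²] = 19,931.7597 / (1,176.3431 × 1.098304) = 15.42727.

15.43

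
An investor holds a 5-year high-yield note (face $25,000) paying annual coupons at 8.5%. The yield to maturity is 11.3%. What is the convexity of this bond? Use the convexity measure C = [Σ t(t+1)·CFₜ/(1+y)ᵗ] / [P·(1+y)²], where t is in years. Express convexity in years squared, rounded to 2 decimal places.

With y = 0.113:
  t   CF        PV=CF/(1+0.113)^t    t·PV        t(t+1)·PV
  1     2,125.00     1,909.2543     1,909.2543       3,818.5085
  2     2,125.00     1,715.4126     3,430.8253      10,292.4758
  3     2,125.00     1,541.2512     4,623.7537      18,495.0150
  4     2,125.00     1,384.7720     5,539.0880      27,695.4402
  5    27,125.00    15,881.5880    79,407.9400     476,447.6398
  Σ                 22,432.2782    94,910.8613     536,749.0794
P = 22,432.2782.
Convexity = Σ t(t+1)·PV / [P·(1+y)²] = 536,749.0794 / (22,432.2782 × 1.238769) = 19.31557.

19.32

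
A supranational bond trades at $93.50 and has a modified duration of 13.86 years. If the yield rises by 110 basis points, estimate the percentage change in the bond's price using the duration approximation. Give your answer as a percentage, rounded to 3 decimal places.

-15.246%

Duration approximation: ΔP/P ≈ -D_mod · Δy = -13.86 × (+0.011) = -0.152460.
As a percentage: -15.2460%.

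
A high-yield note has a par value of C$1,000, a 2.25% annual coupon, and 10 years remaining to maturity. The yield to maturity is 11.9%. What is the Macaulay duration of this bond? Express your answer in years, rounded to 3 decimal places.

Periodic yield y = 0.119. Discount each cash flow and weight by its year:
  t   CF        PV=CF/(1+0.119)^t    t·PV
  1        22.50        20.1072        20.1072
  2        22.50        17.9689        35.9379
  3        22.50        16.0580        48.1741
  4        22.50        14.3503        57.4014
  5        22.50        12.8243        64.1213
  6        22.50        11.4605        68.7628
  7        22.50        10.2417        71.6919
  8        22.50         9.1525        73.2204
  9        22.50         8.1792        73.6130
  10    1,022.50       332.1716     3,321.7156
  Σ                    452.5143     3,834.7454
Price P = Σ PV = 452.5143.
Macaulay duration = Σ(t·PV) / P = 3,834.7454 / 452.5143 = 8.47431 years.

8.474 years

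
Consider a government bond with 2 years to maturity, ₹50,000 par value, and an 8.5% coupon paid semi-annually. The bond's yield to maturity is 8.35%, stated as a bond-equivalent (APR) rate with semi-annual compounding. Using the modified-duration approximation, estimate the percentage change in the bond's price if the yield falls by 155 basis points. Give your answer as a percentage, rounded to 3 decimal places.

Periodic yield y = 0.04175. Modified duration first:
  t   CF        PV=CF/(1+0.04175)^t    t·PV
  1     2,125.00     2,039.8368     2,039.8368
  2     2,125.00     1,958.0867     3,916.1734
  3     2,125.00     1,879.6129     5,638.8386
  4    52,125.00    44,258.0252   177,032.1007
  Σ                 50,135.5615   188,626.9495
P = 50,135.5615; D_Mac = 3.76234 half-year periods = 1.88117 yrs; D_mod = 1.88117/(1+0.04175) = 1.80578 yrs.
ΔP/P ≈ -D_mod · Δy = -1.80578 × (-0.0155) = +0.027990 = +2.7990%.

+2.799%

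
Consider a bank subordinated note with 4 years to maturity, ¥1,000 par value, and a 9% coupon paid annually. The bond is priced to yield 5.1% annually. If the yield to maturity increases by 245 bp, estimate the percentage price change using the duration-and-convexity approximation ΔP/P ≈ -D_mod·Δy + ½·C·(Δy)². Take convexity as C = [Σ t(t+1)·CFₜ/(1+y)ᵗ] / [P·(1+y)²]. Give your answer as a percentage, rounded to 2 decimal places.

-7.84%

With y = 0.051:
  t   CF        PV=CF/(1+0.051)^t    t·PV        t(t+1)·PV
  1        90.00        85.6327        85.6327         171.2655
  2        90.00        81.4774       162.9548         488.8643
  3        90.00        77.5237       232.5710         930.2841
  4     1,090.00       893.3376     3,573.3506      17,866.7528
  Σ                  1,137.9714     4,054.5091      19,457.1667
P = 1,137.9714; D_Mac = 3.56293 yrs; D_mod = 3.39004 yrs; C = 15.47900.
Duration effect: -3.39004 × (+0.0245) = -0.083056
Convexity effect: 0.5 × 15.47900 × (0.0245)² = +0.0046456
ΔP/P ≈ -0.083056 + 0.0046456 = -0.078410 = -7.8410%.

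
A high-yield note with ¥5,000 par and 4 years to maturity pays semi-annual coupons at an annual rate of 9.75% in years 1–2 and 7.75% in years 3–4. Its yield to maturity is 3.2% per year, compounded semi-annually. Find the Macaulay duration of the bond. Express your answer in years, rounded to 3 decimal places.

Periodic yield y = 0.016. Discount each cash flow and weight by its period:
  t   CF        PV=CF/(1+0.016)^t    t·PV
  1       243.75       239.9114       239.9114
  2       243.75       236.1333       472.2666
  3       243.75       232.4147       697.2440
  4       243.75       228.7546       915.0183
  5       193.75       178.9671       894.8354
  6       193.75       176.1487     1,056.8923
  7       193.75       173.3747     1,213.6230
  8     5,193.75     4,574.3709    36,594.9674
  Σ                  6,040.0754    42,084.7583
Price P = Σ PV = 6,040.0754.
Macaulay duration = Σ(t·PV) / P = 42,084.7583 / 6,040.0754 = 6.96759 half-year periods.
In years: 6.96759 / 2 = 3.48379 years.

3.484 years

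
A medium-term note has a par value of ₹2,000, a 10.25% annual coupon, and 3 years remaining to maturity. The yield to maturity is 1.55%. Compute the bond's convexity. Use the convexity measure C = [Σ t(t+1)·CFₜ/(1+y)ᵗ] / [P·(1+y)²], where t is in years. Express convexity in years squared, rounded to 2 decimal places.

10.39

With y = 0.0155:
  t   CF        PV=CF/(1+0.0155)^t    t·PV        t(t+1)·PV
  1       205.00       201.8710       201.8710         403.7420
  2       205.00       198.7898       397.5795       1,192.7385
  3     2,205.00     2,105.5658     6,316.6973      25,266.7892
  Σ                  2,506.2265     6,916.1478      26,863.2697
P = 2,506.2265.
Convexity = Σ t(t+1)·PV / [P·(1+y)²] = 26,863.2697 / (2,506.2265 × 1.031240) = 10.39390.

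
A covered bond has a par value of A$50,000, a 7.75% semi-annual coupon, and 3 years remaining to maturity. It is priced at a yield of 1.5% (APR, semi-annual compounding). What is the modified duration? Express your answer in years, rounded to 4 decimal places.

Periodic yield y = 0.0075. First find Macaulay duration:
  t   CF        PV=CF/(1+0.0075)^t    t·PV
  1     1,937.50     1,923.0769     1,923.0769
  2     1,937.50     1,908.7612     3,817.5224
  3     1,937.50     1,894.5521     5,683.6562
  4     1,937.50     1,880.4487     7,521.7948
  5     1,937.50     1,866.4503     9,332.2517
  6    51,937.50    49,660.4570   297,962.7423
  Σ                 59,133.7463   326,241.0443
P = 59,133.7463; Macaulay duration = 326,241.0443 / 59,133.7463 = 5.51700 half-year periods = 2.75850 years.
Modified duration = D_Mac / (1 + y) = 2.75850 / 1.0075 = 2.73797 years.

2.7380 years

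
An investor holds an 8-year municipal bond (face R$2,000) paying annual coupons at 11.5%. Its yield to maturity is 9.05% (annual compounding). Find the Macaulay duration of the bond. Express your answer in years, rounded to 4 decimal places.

5.7890 years

Periodic yield y = 0.0905. Discount each cash flow and weight by its year:
  t   CF        PV=CF/(1+0.0905)^t    t·PV
  1       230.00       210.9124       210.9124
  2       230.00       193.4089       386.8178
  3       230.00       177.3580       532.0741
  4       230.00       162.6392       650.5567
  5       230.00       149.1418       745.7092
  6       230.00       136.7646       820.5878
  7       230.00       125.4146       877.9023
  8     2,230.00     1,115.0633     8,920.5060
  Σ                  2,270.7029    13,145.0663
Price P = Σ PV = 2,270.7029.
Macaulay duration = Σ(t·PV) / P = 13,145.0663 / 2,270.7029 = 5.78899 years.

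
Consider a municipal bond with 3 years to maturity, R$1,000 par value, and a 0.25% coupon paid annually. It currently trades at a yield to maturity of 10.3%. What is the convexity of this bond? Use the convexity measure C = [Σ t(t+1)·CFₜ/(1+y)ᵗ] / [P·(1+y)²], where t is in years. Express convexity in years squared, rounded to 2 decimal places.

9.83

With y = 0.103:
  t   CF        PV=CF/(1+0.103)^t    t·PV        t(t+1)·PV
  1         2.50         2.2665         2.2665           4.5331
  2         2.50         2.0549         4.1098          12.3294
  3     1,002.50       747.0641     2,241.1922       8,964.7687
  Σ                    751.3855     2,247.5685       8,981.6312
P = 751.3855.
Convexity = Σ t(t+1)·PV / [P·(1+y)²] = 8,981.6312 / (751.3855 × 1.216609) = 9.82520.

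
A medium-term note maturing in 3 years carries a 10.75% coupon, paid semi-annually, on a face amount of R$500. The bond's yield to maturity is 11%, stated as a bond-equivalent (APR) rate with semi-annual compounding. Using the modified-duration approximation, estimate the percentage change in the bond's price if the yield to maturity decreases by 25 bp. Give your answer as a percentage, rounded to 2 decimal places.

+0.63%

Periodic yield y = 0.055. Modified duration first:
  t   CF        PV=CF/(1+0.055)^t    t·PV
  1       26.875        25.4739        25.4739
  2       26.875        24.1459        48.2918
  3       26.875        22.8871        68.6614
  4       26.875        21.6939        86.7758
  5       26.875        20.5630       102.8149
  6      526.875       382.1139     2,292.6834
  Σ                    496.8778     2,624.7012
P = 496.8778; D_Mac = 5.28239 half-year periods = 2.64119 yrs; D_mod = 2.64119/(1+0.055) = 2.50350 yrs.
ΔP/P ≈ -D_mod · Δy = -2.50350 × (-0.0025) = +0.006259 = +0.6259%.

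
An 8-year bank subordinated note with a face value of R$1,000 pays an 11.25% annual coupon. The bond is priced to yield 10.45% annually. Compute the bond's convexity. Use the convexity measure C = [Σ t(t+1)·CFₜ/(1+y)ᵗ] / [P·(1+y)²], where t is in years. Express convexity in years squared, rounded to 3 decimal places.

With y = 0.1045:
  t   CF        PV=CF/(1+0.1045)^t    t·PV        t(t+1)·PV
  1       112.50       101.8560       101.8560         203.7121
  2       112.50        92.2191       184.4383         553.3149
  3       112.50        83.4940       250.4821       1,001.9282
  4       112.50        75.5944       302.3776       1,511.8881
  5       112.50        68.4422       342.2110       2,053.2658
  6       112.50        61.9667       371.8001       2,602.6004
  7       112.50        56.1038       392.7268       3,141.8143
  8     1,112.50       502.3128     4,018.5025      36,166.5227
  Σ                  1,041.9891     5,964.3943      47,235.0464
P = 1,041.9891.
Convexity = Σ t(t+1)·PV / [P·(1+y)²] = 47,235.0464 / (1,041.9891 × 1.219920) = 37.15949.

37.159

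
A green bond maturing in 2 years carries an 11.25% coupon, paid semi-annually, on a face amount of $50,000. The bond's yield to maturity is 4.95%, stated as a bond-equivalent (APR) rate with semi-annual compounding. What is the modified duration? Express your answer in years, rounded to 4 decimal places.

1.8103 years

Periodic yield y = 0.02475. First find Macaulay duration:
  t   CF        PV=CF/(1+0.02475)^t    t·PV
  1     2,812.50     2,744.5718     2,744.5718
  2     2,812.50     2,678.2843     5,356.5686
  3     2,812.50     2,613.5978     7,840.7933
  4    52,812.50    47,892.2255   191,568.9018
  Σ                 55,928.6794   207,510.8356
P = 55,928.6794; Macaulay duration = 207,510.8356 / 55,928.6794 = 3.71028 half-year periods = 1.85514 years.
Modified duration = D_Mac / (1 + y) = 1.85514 / 1.02475 = 1.81033 years.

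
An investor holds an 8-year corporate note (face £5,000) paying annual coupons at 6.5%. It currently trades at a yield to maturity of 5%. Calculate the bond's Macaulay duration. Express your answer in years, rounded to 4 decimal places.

6.5617 years

Periodic yield y = 0.05. Discount each cash flow and weight by its year:
  t   CF        PV=CF/(1+0.05)^t    t·PV
  1       325.00       309.5238       309.5238
  2       325.00       294.7846       589.5692
  3       325.00       280.7472       842.2417
  4       325.00       267.3783     1,069.5132
  5       325.00       254.6460     1,273.2300
  6       325.00       242.5200     1,455.1200
  7       325.00       230.9714     1,616.8000
  8     5,325.00     3,604.1696    28,833.3568
  Σ                  5,484.7410    35,989.3547
Price P = Σ PV = 5,484.7410.
Macaulay duration = Σ(t·PV) / P = 35,989.3547 / 5,484.7410 = 6.56172 years.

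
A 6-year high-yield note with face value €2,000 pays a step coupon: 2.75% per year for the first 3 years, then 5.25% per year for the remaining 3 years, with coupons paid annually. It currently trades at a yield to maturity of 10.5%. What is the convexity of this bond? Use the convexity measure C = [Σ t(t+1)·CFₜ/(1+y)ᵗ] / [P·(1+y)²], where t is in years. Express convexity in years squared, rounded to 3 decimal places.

30.291

With y = 0.105:
  t   CF        PV=CF/(1+0.105)^t    t·PV        t(t+1)·PV
  1        55.00        49.7738        49.7738          99.5475
  2        55.00        45.0441        90.0882         270.2647
  3        55.00        40.7639       122.2917         489.1669
  4       105.00        70.4272       281.7086       1,408.5432
  5       105.00        63.7350       318.6749       1,912.0496
  6     2,105.00     1,156.3211     6,937.9263      48,565.4841
  Σ                  1,426.0650     7,800.4636      52,745.0562
P = 1,426.0650.
Convexity = Σ t(t+1)·PV / [P·(1+y)²] = 52,745.0562 / (1,426.0650 × 1.221025) = 30.29130.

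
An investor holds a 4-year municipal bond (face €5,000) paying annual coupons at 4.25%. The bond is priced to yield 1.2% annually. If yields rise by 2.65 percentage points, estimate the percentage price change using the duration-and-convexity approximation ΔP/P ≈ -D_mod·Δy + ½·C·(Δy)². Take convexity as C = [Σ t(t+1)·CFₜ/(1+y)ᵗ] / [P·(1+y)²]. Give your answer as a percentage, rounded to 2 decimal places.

-9.25%

With y = 0.012:
  t   CF        PV=CF/(1+0.012)^t    t·PV        t(t+1)·PV
  1       212.50       209.9802       209.9802         419.9605
  2       212.50       207.4904       414.9807       1,244.9421
  3       212.50       205.0300       615.0900       2,460.3599
  4     5,212.50     4,969.6296    19,878.5183      99,392.5914
  Σ                  5,592.1302    21,118.5692     103,517.8539
P = 5,592.1302; D_Mac = 3.77648 yrs; D_mod = 3.73170 yrs; C = 18.07494.
Duration effect: -3.73170 × (+0.0265) = -0.098890
Convexity effect: 0.5 × 18.07494 × (0.0265)² = +0.0063466
ΔP/P ≈ -0.098890 + 0.0063466 = -0.092543 = -9.2543%.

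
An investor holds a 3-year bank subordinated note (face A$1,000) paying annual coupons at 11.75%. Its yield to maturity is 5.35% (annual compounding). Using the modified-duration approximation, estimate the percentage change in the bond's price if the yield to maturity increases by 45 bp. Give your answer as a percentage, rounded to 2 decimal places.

Periodic yield y = 0.0535. Modified duration first:
  t   CF        PV=CF/(1+0.0535)^t    t·PV
  1       117.50       111.5330       111.5330
  2       117.50       105.8690       211.7380
  3     1,117.50       955.7491     2,867.2474
  Σ                  1,173.1511     3,190.5184
P = 1,173.1511; D_Mac = 2.71961 yrs; D_mod = 2.71961/(1+0.0535) = 2.58150 yrs.
ΔP/P ≈ -D_mod · Δy = -2.58150 × (+0.0045) = -0.011617 = -1.1617%.

-1.16%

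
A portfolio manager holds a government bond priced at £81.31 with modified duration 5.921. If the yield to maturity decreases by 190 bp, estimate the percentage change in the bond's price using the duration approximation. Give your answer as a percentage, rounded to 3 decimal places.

Duration approximation: ΔP/P ≈ -D_mod · Δy = -5.921 × (-0.019) = +0.112499.
As a percentage: +11.2499%.

+11.250%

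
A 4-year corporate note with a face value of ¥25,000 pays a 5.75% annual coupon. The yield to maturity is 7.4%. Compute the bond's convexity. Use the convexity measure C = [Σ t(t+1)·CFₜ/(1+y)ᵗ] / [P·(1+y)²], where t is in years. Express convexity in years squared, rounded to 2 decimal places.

With y = 0.074:
  t   CF        PV=CF/(1+0.074)^t    t·PV        t(t+1)·PV
  1     1,437.50     1,338.4544     1,338.4544       2,676.9088
  2     1,437.50     1,246.2331     2,492.4662       7,477.3987
  3     1,437.50     1,160.3660     3,481.0981      13,924.3925
  4    26,437.50    19,870.2467    79,480.9868     397,404.9341
  Σ                 23,615.3002    86,793.0056     421,483.6341
P = 23,615.3002.
Convexity = Σ t(t+1)·PV / [P·(1+y)²] = 421,483.6341 / (23,615.3002 × 1.153476) = 15.47315.

15.47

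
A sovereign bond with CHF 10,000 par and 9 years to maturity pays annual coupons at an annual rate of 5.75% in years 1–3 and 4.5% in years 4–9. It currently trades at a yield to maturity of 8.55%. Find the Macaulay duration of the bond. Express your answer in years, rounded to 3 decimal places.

7.122 years

Periodic yield y = 0.0855. Discount each cash flow and weight by its year:
  t   CF        PV=CF/(1+0.0855)^t    t·PV
  1       575.00       529.7098       529.7098
  2       575.00       487.9869       975.9739
  3       575.00       449.5504     1,348.6511
  4       450.00       324.1106     1,296.4423
  5       450.00       298.5818     1,492.9091
  6       450.00       275.0639     1,650.3832
  7       450.00       253.3983     1,773.7882
  8       450.00       233.4393     1,867.5141
  9    10,450.00     4,993.9920    44,945.9278
  Σ                  7,845.8329    55,881.2995
Price P = Σ PV = 7,845.8329.
Macaulay duration = Σ(t·PV) / P = 55,881.2995 / 7,845.8329 = 7.12242 years.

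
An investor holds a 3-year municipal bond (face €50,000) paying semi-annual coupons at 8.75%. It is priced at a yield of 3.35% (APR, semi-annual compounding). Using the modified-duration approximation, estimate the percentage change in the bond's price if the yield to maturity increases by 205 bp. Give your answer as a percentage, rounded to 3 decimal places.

-5.497%

Periodic yield y = 0.01675. Modified duration first:
  t   CF        PV=CF/(1+0.01675)^t    t·PV
  1     2,187.50     2,151.4630     2,151.4630
  2     2,187.50     2,116.0197     4,232.0393
  3     2,187.50     2,081.1602     6,243.4807
  4     2,187.50     2,046.8751     8,187.5003
  5     2,187.50     2,013.1547    10,065.7737
  6    52,187.50    47,236.9019   283,421.4116
  Σ                 57,645.5746   314,301.6686
P = 57,645.5746; D_Mac = 5.45231 half-year periods = 2.72616 yrs; D_mod = 2.72616/(1+0.01675) = 2.68125 yrs.
ΔP/P ≈ -D_mod · Δy = -2.68125 × (+0.0205) = -0.054966 = -5.4966%.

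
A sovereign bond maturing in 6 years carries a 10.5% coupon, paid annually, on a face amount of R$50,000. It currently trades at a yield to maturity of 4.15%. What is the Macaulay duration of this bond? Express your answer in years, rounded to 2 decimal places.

Periodic yield y = 0.0415. Discount each cash flow and weight by its year:
  t   CF        PV=CF/(1+0.0415)^t    t·PV
  1     5,250.00     5,040.8065     5,040.8065
  2     5,250.00     4,839.9487     9,679.8973
  3     5,250.00     4,647.0942    13,941.2827
  4     5,250.00     4,461.9244    17,847.6975
  5     5,250.00     4,284.1329    21,420.6644
  6    55,250.00    43,288.9086   259,733.4517
  Σ                 66,562.8153   327,663.8002
Price P = Σ PV = 66,562.8153.
Macaulay duration = Σ(t·PV) / P = 327,663.8002 / 66,562.8153 = 4.92263 years.

4.92 years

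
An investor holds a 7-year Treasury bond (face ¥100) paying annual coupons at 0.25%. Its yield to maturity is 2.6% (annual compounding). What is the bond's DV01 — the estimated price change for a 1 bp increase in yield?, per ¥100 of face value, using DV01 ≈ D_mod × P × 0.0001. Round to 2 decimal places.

Periodic yield y = 0.026.
  t   CF        PV=CF/(1+0.026)^t    t·PV
  1         0.25         0.2437         0.2437
  2         0.25         0.2375         0.4750
  3         0.25         0.2315         0.6944
  4         0.25         0.2256         0.9024
  5         0.25         0.2199         1.0994
  6         0.25         0.2143         1.2859
  7       100.25        83.7631       586.3419
  Σ                     85.1356       591.0427
P = 85.1356; D_Mac = 6.94237 yrs; D_mod = 6.76644 yrs.
DV01 ≈ 6.76644 × 85.1356 × 0.0001 = 0.057606.

¥0.06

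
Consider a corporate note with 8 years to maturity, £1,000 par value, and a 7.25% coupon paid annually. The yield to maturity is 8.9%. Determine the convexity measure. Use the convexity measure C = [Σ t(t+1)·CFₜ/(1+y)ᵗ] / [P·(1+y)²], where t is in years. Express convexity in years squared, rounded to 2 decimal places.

43.38

With y = 0.089:
  t   CF        PV=CF/(1+0.089)^t    t·PV        t(t+1)·PV
  1        72.50        66.5748        66.5748         133.1497
  2        72.50        61.1339       122.2678         366.8035
  3        72.50        56.1377       168.4130         673.6520
  4        72.50        51.5497       206.1990       1,030.9948
  5        72.50        47.3368       236.6838       1,420.1031
  6        72.50        43.4681       260.8086       1,825.6605
  7        72.50        39.9156       279.4093       2,235.2746
  8     1,072.50       542.2184     4,337.7473      39,039.7258
  Σ                    908.3351     5,678.1038      46,725.3640
P = 908.3351.
Convexity = Σ t(t+1)·PV / [P·(1+y)²] = 46,725.3640 / (908.3351 × 1.185921) = 43.37613.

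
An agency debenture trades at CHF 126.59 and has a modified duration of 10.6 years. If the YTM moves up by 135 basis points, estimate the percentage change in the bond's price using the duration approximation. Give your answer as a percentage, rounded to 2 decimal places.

Duration approximation: ΔP/P ≈ -D_mod · Δy = -10.6 × (+0.0135) = -0.143100.
As a percentage: -14.3100%.

-14.31%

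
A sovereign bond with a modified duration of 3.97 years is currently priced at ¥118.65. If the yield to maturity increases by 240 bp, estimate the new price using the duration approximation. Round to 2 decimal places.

Duration approximation: ΔP/P ≈ -D_mod · Δy = -3.97 × (+0.024) = -0.095280.
New price ≈ 118.65 × (1 - 0.095280) = 107.345028.

¥107.35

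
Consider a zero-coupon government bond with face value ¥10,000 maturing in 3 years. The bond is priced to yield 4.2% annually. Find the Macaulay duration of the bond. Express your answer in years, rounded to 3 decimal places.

A zero-coupon bond has a single cash flow at maturity, so its Macaulay duration equals its maturity: 3 years.

3.000 years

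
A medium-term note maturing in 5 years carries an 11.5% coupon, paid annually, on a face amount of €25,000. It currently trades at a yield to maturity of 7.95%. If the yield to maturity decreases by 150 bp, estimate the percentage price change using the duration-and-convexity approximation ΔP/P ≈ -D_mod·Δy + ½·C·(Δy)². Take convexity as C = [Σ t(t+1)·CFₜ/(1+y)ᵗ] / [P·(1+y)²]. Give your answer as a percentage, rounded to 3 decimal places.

With y = 0.0795:
  t   CF        PV=CF/(1+0.0795)^t    t·PV        t(t+1)·PV
  1     2,875.00     2,663.2700     2,663.2700       5,326.5401
  2     2,875.00     2,467.1330     4,934.2659      14,802.7978
  3     2,875.00     2,285.4404     6,856.3213      27,425.2854
  4     2,875.00     2,117.1287     8,468.5149      42,342.5743
  5    27,875.00    19,015.2326    95,076.1631     570,456.9787
  Σ                 28,548.2048   117,998.5353     660,354.1761
P = 28,548.2048; D_Mac = 4.13331 yrs; D_mod = 3.82891 yrs; C = 19.84965.
Duration effect: -3.82891 × (-0.015) = +0.057434
Convexity effect: 0.5 × 19.84965 × (-0.015)² = +0.0022331
ΔP/P ≈ +0.057434 + 0.0022331 = +0.059667 = +5.9667%.

+5.967%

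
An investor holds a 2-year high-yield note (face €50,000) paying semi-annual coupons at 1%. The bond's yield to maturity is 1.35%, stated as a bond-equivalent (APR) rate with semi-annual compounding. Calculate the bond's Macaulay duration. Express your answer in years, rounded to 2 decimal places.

Periodic yield y = 0.00675. Discount each cash flow and weight by its period:
  t   CF        PV=CF/(1+0.00675)^t    t·PV
  1       250.00       248.3238       248.3238
  2       250.00       246.6589       493.3177
  3       250.00       245.0051       735.0152
  4    50,250.00    48,915.8397   195,663.3587
  Σ                 49,655.8274   197,140.0155
Price P = Σ PV = 49,655.8274.
Macaulay duration = Σ(t·PV) / P = 197,140.0155 / 49,655.8274 = 3.97013 half-year periods.
In years: 3.97013 / 2 = 1.98506 years.

1.99 years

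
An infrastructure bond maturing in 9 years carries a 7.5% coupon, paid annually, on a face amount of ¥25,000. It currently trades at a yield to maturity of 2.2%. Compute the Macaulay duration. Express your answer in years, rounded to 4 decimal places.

Periodic yield y = 0.022. Discount each cash flow and weight by its year:
  t   CF        PV=CF/(1+0.022)^t    t·PV
  1     1,875.00     1,834.6380     1,834.6380
  2     1,875.00     1,795.1448     3,590.2896
  3     1,875.00     1,756.5017     5,269.5052
  4     1,875.00     1,718.6905     6,874.7622
  5     1,875.00     1,681.6933     8,408.4665
  6     1,875.00     1,645.4925     9,872.9548
  7     1,875.00     1,610.0709    11,270.4963
  8     1,875.00     1,575.4118    12,603.2947
  9    26,875.00    22,094.8171   198,853.3539
  Σ                 35,712.4606   258,577.7611
Price P = Σ PV = 35,712.4606.
Macaulay duration = Σ(t·PV) / P = 258,577.7611 / 35,712.4606 = 7.24055 years.

7.2405 years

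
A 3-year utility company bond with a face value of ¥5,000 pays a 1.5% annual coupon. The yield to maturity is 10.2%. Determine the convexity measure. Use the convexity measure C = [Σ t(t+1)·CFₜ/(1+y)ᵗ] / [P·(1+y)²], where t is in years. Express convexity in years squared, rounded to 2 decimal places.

With y = 0.102:
  t   CF        PV=CF/(1+0.102)^t    t·PV        t(t+1)·PV
  1        75.00        68.0581        68.0581         136.1162
  2        75.00        61.7587       123.5174         370.5521
  3     5,075.00     3,792.2003    11,376.6008      45,506.4031
  Σ                  3,922.0170    11,568.1762      46,013.0713
P = 3,922.0170.
Convexity = Σ t(t+1)·PV / [P·(1+y)²] = 46,013.0713 / (3,922.0170 × 1.214404) = 9.66070.

9.66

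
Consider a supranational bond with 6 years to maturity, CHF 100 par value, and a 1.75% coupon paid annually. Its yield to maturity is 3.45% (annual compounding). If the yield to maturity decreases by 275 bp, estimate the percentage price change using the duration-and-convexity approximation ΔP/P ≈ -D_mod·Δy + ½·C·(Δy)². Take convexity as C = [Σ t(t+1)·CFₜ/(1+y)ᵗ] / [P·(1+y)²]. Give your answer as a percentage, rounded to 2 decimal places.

+16.64%

With y = 0.0345:
  t   CF        PV=CF/(1+0.0345)^t    t·PV        t(t+1)·PV
  1         1.75         1.6916         1.6916           3.3833
  2         1.75         1.6352         3.2704           9.8113
  3         1.75         1.5807         4.7421          18.9683
  4         1.75         1.5280         6.1119          30.5595
  5         1.75         1.4770         7.3851          44.3105
  6       101.75        83.0140       498.0841       3,486.5889
  Σ                     90.9266       521.2853       3,593.6218
P = 90.9266; D_Mac = 5.73304 yrs; D_mod = 5.54184 yrs; C = 36.93011.
Duration effect: -5.54184 × (-0.0275) = +0.152401
Convexity effect: 0.5 × 36.93011 × (-0.0275)² = +0.0139642
ΔP/P ≈ +0.152401 + 0.0139642 = +0.166365 = +16.6365%.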